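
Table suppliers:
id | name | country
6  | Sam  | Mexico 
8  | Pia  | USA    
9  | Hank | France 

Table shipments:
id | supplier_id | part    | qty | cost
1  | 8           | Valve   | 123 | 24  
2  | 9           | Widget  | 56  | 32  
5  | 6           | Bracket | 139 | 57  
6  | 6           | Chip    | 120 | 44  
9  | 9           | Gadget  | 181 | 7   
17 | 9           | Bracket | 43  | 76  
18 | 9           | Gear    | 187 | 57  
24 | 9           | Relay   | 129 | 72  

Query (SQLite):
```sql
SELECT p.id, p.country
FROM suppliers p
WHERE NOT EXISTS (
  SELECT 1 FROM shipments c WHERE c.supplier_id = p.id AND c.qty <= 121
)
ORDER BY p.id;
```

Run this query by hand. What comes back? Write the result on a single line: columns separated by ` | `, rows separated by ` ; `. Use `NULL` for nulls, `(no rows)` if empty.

8 | USA

For each suppliers row, check whether any shipments with matching supplier_id has qty <= 121.
Keep rows where that is false.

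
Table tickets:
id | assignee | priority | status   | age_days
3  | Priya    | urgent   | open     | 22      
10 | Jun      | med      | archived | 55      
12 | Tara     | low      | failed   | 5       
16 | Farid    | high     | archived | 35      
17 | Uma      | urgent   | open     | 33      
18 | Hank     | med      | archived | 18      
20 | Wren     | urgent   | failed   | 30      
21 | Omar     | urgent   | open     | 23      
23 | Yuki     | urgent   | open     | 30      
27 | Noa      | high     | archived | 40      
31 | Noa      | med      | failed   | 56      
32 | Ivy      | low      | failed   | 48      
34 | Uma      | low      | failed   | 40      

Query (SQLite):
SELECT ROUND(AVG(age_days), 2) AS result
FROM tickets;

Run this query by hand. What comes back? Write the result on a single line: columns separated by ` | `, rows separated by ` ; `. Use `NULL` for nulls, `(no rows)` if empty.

33.46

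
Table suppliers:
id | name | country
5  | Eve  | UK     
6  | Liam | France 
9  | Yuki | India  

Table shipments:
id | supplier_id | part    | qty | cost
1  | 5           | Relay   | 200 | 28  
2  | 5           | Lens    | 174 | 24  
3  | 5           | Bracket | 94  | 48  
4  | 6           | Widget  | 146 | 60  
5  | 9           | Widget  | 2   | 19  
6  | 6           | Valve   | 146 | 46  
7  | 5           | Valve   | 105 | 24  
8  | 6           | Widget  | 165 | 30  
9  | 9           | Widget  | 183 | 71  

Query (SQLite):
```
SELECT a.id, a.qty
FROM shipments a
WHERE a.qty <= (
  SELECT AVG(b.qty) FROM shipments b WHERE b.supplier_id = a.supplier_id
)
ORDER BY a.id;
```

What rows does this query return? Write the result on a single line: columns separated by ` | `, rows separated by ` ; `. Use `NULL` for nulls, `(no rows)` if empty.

For each shipments row a, compute AVG(qty) over rows sharing a.supplier_id.
Keep row a if a.qty <= that per-group AVG.
  supplier_id=5: AVG(qty) = 143.25
  supplier_id=6: AVG(qty) = 152.333333
  supplier_id=9: AVG(qty) = 92.5

3 | 94 ; 4 | 146 ; 5 | 2 ; 6 | 146 ; 7 | 105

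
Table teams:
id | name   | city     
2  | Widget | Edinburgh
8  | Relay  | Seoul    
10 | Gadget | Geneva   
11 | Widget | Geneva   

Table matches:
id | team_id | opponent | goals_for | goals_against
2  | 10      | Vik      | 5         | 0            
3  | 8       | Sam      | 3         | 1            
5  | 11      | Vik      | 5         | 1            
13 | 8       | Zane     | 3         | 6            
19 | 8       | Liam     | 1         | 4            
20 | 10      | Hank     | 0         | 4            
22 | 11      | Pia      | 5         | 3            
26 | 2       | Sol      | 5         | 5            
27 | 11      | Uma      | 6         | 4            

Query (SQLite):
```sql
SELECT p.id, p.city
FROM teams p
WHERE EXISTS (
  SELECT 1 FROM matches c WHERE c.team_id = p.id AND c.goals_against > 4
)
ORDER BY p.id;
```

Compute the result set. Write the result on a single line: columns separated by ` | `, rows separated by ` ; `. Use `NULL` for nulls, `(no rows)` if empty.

For each teams row, check whether any matches with matching team_id has goals_against > 4.
Keep rows where that is true.

2 | Edinburgh ; 8 | Seoul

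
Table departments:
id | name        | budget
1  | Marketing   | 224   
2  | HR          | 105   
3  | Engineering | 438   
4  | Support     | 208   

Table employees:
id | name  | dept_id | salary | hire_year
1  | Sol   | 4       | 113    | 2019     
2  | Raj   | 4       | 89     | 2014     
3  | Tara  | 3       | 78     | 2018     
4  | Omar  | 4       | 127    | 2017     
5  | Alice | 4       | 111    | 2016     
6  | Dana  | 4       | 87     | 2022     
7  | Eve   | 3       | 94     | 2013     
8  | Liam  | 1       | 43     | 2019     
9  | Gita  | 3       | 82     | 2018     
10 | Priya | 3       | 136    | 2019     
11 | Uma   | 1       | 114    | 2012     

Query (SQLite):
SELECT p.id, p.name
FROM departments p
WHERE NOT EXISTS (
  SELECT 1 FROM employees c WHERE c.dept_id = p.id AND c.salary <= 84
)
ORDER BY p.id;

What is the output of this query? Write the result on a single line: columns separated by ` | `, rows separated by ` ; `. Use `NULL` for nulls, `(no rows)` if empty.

2 | HR ; 4 | Support

For each departments row, check whether any employees with matching dept_id has salary <= 84.
Keep rows where that is false.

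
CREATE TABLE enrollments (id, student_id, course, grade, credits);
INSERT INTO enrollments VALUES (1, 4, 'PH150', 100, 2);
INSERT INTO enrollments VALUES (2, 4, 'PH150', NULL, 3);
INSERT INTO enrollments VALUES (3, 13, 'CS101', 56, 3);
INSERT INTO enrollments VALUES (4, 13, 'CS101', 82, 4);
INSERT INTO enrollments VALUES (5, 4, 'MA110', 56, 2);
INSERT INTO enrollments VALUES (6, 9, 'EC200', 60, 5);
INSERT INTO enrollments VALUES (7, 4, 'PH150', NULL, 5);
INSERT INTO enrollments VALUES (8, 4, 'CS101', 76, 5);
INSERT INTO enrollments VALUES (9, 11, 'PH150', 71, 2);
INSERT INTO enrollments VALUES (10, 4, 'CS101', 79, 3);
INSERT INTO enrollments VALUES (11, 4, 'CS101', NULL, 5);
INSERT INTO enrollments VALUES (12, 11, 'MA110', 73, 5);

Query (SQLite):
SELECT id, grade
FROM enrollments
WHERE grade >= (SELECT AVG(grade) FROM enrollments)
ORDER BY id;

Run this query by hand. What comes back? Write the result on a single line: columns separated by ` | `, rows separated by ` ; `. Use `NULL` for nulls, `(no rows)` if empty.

1 | 100 ; 4 | 82 ; 8 | 76 ; 10 | 79 ; 12 | 73

Scalar subquery: AVG(grade) over all enrollments rows = 72.555556 (≈; comparison uses full precision).
Keep rows where grade >= that value.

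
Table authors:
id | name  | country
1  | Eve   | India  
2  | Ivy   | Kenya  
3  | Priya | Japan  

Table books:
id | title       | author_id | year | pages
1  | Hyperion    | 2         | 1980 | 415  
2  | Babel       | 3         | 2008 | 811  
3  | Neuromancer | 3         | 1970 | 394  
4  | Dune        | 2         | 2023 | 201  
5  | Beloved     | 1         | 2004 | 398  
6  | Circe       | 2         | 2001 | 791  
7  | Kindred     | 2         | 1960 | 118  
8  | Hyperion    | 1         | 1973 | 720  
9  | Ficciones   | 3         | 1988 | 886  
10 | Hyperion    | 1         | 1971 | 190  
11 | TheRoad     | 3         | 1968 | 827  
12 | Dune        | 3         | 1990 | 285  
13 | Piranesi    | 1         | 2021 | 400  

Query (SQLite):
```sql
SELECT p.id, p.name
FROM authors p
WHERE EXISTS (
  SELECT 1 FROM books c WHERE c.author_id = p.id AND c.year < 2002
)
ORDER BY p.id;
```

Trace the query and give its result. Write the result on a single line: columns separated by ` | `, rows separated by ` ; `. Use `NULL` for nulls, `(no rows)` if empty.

1 | Eve ; 2 | Ivy ; 3 | Priya

For each authors row, check whether any books with matching author_id has year < 2002.
Keep rows where that is true.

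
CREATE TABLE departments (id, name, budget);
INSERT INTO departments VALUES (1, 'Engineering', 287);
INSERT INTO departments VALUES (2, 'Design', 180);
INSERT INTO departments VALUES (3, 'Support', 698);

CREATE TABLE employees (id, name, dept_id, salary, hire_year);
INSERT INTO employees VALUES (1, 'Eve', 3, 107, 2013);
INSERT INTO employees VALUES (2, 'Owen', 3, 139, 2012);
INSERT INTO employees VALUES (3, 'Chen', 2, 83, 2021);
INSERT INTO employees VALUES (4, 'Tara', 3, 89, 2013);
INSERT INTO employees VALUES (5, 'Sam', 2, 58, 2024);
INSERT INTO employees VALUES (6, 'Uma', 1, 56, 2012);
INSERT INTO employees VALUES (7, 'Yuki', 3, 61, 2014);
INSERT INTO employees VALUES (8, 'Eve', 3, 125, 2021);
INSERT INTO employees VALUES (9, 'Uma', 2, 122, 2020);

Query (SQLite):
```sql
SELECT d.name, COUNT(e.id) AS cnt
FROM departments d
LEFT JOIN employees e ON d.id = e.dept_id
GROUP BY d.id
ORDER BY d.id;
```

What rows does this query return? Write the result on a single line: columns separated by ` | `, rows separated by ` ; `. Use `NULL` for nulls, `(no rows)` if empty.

LEFT JOIN keeps every departments row; unmatched ones get NULL for employees columns.
Group by departments.id and compute COUNT(e.id). COUNT(col) of an all-NULL group is 0.
  1: ids {6} → COUNT(e.id)=1
  2: ids {3, 5, 9} → COUNT(e.id)=3
  3: ids {1, 2, 4, 7, 8} → COUNT(e.id)=5

Engineering | 1 ; Design | 3 ; Support | 5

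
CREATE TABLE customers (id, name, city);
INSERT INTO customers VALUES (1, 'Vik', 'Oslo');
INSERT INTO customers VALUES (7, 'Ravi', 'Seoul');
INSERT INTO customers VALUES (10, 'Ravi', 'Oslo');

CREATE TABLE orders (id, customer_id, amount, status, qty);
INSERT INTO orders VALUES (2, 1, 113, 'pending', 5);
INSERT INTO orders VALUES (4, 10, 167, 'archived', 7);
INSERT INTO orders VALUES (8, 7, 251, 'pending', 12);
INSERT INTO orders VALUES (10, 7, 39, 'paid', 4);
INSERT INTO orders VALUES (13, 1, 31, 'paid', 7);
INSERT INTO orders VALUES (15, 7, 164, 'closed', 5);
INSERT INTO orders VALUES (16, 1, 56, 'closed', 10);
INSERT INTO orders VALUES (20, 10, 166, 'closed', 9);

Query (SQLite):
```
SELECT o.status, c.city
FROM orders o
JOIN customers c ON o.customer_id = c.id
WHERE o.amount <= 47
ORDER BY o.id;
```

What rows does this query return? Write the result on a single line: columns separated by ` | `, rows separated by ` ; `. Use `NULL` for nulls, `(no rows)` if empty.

Each orders row matches the customers row where customer_id = customers.id.
Then keep rows with o.amount <= 47.

paid | Seoul ; paid | Oslo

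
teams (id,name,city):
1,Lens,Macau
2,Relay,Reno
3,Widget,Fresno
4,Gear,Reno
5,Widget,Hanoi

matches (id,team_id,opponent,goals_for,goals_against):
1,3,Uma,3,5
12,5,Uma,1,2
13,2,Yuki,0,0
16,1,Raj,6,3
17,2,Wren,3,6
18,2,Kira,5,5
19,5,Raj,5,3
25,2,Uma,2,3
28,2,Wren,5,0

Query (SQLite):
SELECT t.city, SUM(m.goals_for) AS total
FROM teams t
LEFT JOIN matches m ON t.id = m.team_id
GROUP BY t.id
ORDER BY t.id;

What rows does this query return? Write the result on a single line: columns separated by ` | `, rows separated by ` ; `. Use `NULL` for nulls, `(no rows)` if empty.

Macau | 6 ; Reno | 15 ; Fresno | 3 ; Reno | NULL ; Hanoi | 6

LEFT JOIN keeps every teams row; unmatched ones get NULL for matches columns.
Group by teams.id and compute SUM(m.goals_for). SUM over an all-NULL group is NULL.
  1: ids {16} → SUM(m.goals_for)=6
  2: ids {13, 17, 18, 25, 28} → SUM(m.goals_for)=15
  3: ids {1} → SUM(m.goals_for)=3
  4: ids {—} → SUM(m.goals_for)=NULL
  5: ids {12, 19} → SUM(m.goals_for)=6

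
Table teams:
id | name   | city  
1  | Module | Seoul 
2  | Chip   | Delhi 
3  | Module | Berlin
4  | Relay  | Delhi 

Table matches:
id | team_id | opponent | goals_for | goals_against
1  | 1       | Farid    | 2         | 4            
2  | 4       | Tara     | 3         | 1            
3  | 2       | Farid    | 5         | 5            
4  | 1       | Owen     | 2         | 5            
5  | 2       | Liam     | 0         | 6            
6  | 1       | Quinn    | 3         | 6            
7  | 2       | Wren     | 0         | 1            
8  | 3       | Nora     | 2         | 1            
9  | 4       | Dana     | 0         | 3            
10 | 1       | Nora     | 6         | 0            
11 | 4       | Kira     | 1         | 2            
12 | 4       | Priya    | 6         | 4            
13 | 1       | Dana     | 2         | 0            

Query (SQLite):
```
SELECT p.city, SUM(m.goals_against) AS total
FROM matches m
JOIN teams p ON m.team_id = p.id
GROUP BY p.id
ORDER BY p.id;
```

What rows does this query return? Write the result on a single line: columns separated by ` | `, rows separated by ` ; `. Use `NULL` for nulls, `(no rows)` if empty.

Seoul | 15 ; Delhi | 12 ; Berlin | 1 ; Delhi | 10

Join each matches row to its teams via team_id.
Group joined rows by teams.id; compute SUM(m.goals_against) per group.
  1: ids {1, 4, 6, 10, 13} → SUM(m.goals_against)=15
  2: ids {3, 5, 7} → SUM(m.goals_against)=12
  3: ids {8} → SUM(m.goals_against)=1
  4: ids {2, 9, 11, 12} → SUM(m.goals_against)=10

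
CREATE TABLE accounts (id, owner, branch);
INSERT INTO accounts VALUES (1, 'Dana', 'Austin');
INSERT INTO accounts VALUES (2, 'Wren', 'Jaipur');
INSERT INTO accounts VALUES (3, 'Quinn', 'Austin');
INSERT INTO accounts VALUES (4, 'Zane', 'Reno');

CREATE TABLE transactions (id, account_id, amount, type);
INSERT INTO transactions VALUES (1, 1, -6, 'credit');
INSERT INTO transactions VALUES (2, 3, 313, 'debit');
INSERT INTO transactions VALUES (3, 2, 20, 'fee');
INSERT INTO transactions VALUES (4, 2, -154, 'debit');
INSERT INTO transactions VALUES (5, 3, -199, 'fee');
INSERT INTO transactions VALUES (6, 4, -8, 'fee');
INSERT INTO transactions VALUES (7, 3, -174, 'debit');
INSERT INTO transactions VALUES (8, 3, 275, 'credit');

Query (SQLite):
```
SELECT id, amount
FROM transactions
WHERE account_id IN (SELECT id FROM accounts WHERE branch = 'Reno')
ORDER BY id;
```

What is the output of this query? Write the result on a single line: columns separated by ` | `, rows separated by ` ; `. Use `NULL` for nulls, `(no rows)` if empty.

6 | -8

Inner query: accounts.id where branch = 'Reno'.
Outer: keep transactions rows whose account_id is in that set.
Inner query → {4}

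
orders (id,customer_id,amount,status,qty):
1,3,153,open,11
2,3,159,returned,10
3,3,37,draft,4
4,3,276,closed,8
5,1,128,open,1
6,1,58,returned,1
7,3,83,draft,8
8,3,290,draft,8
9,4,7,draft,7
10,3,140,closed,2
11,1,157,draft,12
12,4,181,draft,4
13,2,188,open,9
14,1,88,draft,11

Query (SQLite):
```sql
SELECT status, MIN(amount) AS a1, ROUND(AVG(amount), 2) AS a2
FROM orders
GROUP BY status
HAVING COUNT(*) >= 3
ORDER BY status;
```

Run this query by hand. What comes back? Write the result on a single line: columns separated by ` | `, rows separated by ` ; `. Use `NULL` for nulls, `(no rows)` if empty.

draft | 7 | 120.43 ; open | 128 | 156.33

Group orders by status.
Per group compute: MIN(amount), ROUND(AVG(amount), 2).
HAVING: drop groups with fewer than 3 rows.
  closed: ids {4, 10} → MIN(amount)=140, ROUND(AVG(amount), 2)=208
  draft: ids {3, 7, 8, 9, 11, 12, 14} → MIN(amount)=7, ROUND(AVG(amount), 2)=120.43
  open: ids {1, 5, 13} → MIN(amount)=128, ROUND(AVG(amount), 2)=156.33
  returned: ids {2, 6} → MIN(amount)=58, ROUND(AVG(amount), 2)=108.5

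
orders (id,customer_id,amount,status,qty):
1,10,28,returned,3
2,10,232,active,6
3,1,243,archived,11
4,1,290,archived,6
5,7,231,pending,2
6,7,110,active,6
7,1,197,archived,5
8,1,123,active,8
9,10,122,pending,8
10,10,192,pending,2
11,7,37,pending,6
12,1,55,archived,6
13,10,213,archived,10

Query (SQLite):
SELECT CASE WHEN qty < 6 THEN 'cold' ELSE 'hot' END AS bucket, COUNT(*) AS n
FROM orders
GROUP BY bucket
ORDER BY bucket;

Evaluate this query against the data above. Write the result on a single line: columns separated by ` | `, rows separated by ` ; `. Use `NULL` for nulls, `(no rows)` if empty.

cold | 4 ; hot | 9

Bucket rows by qty < 6 → 'cold' else 'hot'; count each bucket.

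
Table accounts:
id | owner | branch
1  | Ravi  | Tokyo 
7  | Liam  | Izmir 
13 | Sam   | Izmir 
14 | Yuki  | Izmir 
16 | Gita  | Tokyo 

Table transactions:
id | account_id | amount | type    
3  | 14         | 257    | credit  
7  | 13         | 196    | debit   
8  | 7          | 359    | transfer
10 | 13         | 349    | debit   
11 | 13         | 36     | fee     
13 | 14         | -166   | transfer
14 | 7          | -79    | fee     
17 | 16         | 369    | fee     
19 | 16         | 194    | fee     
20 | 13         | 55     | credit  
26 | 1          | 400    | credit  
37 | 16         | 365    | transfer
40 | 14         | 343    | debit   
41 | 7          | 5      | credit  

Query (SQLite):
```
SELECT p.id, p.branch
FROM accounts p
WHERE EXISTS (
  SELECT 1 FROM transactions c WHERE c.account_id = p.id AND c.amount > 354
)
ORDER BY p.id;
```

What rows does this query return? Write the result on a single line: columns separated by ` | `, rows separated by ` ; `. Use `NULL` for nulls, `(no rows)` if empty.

1 | Tokyo ; 7 | Izmir ; 16 | Tokyo

For each accounts row, check whether any transactions with matching account_id has amount > 354.
Keep rows where that is true.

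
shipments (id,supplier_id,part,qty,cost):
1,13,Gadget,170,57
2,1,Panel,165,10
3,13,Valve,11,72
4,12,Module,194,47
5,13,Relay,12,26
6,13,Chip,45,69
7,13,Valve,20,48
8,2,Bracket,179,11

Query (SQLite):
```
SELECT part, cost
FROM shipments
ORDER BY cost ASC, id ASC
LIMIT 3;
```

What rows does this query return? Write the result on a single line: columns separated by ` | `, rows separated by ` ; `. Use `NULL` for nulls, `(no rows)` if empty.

Sort by cost asc, tiebreak id asc: (10, id=2), (11, id=8), (26, id=5), (47, id=4), (48, id=7), (57, id=1) …. Take first 3.

Panel | 10 ; Bracket | 11 ; Relay | 26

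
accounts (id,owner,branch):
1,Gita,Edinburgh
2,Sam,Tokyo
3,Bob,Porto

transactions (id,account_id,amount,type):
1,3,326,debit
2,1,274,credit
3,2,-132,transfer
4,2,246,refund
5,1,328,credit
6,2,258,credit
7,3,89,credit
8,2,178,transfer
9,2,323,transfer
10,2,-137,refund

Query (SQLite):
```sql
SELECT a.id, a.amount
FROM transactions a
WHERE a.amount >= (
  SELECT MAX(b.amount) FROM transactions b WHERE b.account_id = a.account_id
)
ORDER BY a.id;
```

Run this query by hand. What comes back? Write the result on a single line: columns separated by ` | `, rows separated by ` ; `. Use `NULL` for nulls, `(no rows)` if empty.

1 | 326 ; 5 | 328 ; 9 | 323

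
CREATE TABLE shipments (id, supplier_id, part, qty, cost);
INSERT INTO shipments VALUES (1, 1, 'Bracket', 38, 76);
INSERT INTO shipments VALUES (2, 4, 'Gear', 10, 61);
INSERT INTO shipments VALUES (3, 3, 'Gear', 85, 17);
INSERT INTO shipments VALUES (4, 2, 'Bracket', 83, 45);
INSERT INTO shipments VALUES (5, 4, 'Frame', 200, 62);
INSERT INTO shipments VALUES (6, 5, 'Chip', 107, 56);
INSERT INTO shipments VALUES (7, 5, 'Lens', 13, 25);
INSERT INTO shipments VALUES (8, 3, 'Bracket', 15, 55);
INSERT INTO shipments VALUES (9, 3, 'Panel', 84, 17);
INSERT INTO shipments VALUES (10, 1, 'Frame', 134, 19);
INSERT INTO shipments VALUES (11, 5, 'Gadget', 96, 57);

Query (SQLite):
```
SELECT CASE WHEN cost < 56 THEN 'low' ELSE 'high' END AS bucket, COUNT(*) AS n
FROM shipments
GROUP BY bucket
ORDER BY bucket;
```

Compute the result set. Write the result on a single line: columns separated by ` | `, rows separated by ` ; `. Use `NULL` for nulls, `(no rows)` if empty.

high | 5 ; low | 6

Bucket rows by cost < 56 → 'low' else 'high'; count each bucket.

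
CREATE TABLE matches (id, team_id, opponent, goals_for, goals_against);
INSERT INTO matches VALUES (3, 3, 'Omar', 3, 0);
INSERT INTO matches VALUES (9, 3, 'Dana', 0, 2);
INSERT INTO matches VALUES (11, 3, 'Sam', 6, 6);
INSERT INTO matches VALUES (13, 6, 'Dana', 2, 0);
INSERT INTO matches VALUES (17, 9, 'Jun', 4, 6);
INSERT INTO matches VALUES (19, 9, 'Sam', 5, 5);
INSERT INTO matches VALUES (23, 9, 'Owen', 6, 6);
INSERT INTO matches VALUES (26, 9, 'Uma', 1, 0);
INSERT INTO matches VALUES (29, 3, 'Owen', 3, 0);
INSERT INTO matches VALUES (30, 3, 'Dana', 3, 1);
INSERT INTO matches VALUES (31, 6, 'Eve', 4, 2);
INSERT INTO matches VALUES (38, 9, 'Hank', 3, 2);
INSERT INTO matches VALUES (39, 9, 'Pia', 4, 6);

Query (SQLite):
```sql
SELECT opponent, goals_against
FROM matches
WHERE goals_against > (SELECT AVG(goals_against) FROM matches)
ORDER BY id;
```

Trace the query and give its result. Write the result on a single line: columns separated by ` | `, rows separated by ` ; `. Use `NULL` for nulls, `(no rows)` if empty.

Scalar subquery: AVG(goals_against) over all matches rows = 2.769231 (≈; comparison uses full precision).
Keep rows where goals_against > that value.

Sam | 6 ; Jun | 6 ; Sam | 5 ; Owen | 6 ; Pia | 6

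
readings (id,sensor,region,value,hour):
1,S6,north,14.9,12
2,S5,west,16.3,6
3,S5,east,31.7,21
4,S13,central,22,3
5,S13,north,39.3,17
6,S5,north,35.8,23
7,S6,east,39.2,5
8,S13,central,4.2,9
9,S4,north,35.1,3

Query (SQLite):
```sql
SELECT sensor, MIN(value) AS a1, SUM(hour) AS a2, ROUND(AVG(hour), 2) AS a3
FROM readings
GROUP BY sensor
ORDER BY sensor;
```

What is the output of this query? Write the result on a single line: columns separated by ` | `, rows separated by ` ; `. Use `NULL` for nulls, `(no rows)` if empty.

S13 | 4.2 | 29 | 9.67 ; S4 | 35.1 | 3 | 3 ; S5 | 16.3 | 50 | 16.67 ; S6 | 14.9 | 17 | 8.5

Group readings by sensor.
Per group compute: MIN(value), SUM(hour), ROUND(AVG(hour), 2).
  S13: ids {4, 5, 8} → MIN(value)=4.2, SUM(hour)=29, ROUND(AVG(hour), 2)=9.67
  S4: ids {9} → MIN(value)=35.1, SUM(hour)=3, ROUND(AVG(hour), 2)=3
  S5: ids {2, 3, 6} → MIN(value)=16.3, SUM(hour)=50, ROUND(AVG(hour), 2)=16.67
  S6: ids {1, 7} → MIN(value)=14.9, SUM(hour)=17, ROUND(AVG(hour), 2)=8.5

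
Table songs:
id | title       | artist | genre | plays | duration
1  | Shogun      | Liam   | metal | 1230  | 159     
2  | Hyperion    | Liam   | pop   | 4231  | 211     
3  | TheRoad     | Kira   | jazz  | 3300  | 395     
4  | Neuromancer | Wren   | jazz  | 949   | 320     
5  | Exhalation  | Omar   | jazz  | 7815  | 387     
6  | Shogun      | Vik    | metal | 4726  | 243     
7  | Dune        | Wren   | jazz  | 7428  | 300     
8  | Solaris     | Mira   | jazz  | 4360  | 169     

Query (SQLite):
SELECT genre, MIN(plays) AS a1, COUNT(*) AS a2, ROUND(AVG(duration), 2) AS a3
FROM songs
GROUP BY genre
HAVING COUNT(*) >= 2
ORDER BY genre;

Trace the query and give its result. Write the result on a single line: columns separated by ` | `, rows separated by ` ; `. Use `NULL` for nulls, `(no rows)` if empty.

Group songs by genre.
Per group compute: MIN(plays), COUNT(*), ROUND(AVG(duration), 2).
HAVING: drop groups with fewer than 2 rows.
  jazz: ids {3, 4, 5, 7, 8} → MIN(plays)=949, COUNT(*)=5, ROUND(AVG(duration), 2)=314.2
  metal: ids {1, 6} → MIN(plays)=1230, COUNT(*)=2, ROUND(AVG(duration), 2)=201
  pop: ids {2} → MIN(plays)=4231, COUNT(*)=1, ROUND(AVG(duration), 2)=211

jazz | 949 | 5 | 314.2 ; metal | 1230 | 2 | 201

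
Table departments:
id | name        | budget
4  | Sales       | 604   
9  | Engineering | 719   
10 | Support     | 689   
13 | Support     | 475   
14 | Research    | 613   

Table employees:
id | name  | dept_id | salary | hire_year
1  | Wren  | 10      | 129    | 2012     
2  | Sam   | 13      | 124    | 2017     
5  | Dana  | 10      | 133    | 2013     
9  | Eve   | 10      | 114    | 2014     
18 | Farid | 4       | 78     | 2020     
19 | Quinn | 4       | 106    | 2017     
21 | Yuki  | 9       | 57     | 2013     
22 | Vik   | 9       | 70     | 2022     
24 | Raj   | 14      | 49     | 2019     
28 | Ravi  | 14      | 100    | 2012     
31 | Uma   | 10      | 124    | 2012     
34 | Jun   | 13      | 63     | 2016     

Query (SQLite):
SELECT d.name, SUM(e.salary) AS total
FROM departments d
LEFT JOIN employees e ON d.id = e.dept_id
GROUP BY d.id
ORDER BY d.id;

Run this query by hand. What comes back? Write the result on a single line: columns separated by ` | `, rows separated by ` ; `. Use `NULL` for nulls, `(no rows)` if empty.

LEFT JOIN keeps every departments row; unmatched ones get NULL for employees columns.
Group by departments.id and compute SUM(e.salary). SUM over an all-NULL group is NULL.
  4: ids {18, 19} → SUM(e.salary)=184
  9: ids {21, 22} → SUM(e.salary)=127
  10: ids {1, 5, 9, 31} → SUM(e.salary)=500
  13: ids {2, 34} → SUM(e.salary)=187
  14: ids {24, 28} → SUM(e.salary)=149

Sales | 184 ; Engineering | 127 ; Support | 500 ; Support | 187 ; Research | 149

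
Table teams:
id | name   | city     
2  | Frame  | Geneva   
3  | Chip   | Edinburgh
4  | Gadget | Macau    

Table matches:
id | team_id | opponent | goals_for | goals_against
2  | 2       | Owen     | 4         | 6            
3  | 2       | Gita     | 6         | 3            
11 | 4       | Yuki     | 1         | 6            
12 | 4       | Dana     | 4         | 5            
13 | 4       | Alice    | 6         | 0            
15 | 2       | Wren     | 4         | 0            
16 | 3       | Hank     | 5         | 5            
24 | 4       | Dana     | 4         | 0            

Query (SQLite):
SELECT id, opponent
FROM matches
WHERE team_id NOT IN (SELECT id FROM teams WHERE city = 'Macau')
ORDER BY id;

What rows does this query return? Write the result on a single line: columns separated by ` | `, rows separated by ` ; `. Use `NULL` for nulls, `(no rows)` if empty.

Inner query: teams.id where city = 'Macau'.
Outer: keep matches rows whose team_id is not in that set.
Inner query → {4}

2 | Owen ; 3 | Gita ; 15 | Wren ; 16 | Hank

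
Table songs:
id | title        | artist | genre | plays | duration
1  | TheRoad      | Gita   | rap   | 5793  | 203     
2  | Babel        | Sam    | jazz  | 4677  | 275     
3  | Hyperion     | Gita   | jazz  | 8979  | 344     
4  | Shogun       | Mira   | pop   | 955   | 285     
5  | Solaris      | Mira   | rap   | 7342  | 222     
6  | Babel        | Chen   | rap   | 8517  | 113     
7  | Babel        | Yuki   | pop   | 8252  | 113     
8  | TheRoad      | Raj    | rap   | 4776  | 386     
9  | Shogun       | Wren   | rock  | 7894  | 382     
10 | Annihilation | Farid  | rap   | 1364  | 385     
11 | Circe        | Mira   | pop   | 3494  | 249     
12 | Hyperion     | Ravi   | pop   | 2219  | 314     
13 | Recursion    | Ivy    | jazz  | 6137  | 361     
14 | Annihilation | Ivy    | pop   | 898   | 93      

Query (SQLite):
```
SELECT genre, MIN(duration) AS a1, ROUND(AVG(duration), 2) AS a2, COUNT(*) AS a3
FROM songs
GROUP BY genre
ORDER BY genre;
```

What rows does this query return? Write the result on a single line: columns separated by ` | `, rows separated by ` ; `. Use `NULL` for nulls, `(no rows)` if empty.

Group songs by genre.
Per group compute: MIN(duration), ROUND(AVG(duration), 2), COUNT(*).
  jazz: ids {2, 3, 13} → MIN(duration)=275, ROUND(AVG(duration), 2)=326.67, COUNT(*)=3
  pop: ids {4, 7, 11, 12, 14} → MIN(duration)=93, ROUND(AVG(duration), 2)=210.8, COUNT(*)=5
  rap: ids {1, 5, 6, 8, 10} → MIN(duration)=113, ROUND(AVG(duration), 2)=261.8, COUNT(*)=5
  rock: ids {9} → MIN(duration)=382, ROUND(AVG(duration), 2)=382, COUNT(*)=1

jazz | 275 | 326.67 | 3 ; pop | 93 | 210.8 | 5 ; rap | 113 | 261.8 | 5 ; rock | 382 | 382 | 1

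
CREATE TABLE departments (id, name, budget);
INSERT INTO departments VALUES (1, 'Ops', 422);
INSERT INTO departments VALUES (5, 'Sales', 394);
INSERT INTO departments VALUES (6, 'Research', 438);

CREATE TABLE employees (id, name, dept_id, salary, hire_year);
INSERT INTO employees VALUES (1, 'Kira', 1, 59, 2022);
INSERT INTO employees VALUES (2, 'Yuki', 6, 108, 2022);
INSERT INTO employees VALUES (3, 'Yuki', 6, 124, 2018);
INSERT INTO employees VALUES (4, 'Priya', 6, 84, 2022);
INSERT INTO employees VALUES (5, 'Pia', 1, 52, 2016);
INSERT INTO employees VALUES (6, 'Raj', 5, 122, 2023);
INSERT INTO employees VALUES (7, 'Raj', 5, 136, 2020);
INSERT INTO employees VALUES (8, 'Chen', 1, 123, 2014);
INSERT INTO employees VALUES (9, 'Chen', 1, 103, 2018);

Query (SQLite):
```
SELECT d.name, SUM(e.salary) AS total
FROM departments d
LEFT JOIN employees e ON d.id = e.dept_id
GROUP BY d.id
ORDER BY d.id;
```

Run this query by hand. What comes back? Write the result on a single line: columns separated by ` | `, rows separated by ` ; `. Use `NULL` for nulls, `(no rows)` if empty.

Ops | 337 ; Sales | 258 ; Research | 316

LEFT JOIN keeps every departments row; unmatched ones get NULL for employees columns.
Group by departments.id and compute SUM(e.salary). SUM over an all-NULL group is NULL.
  1: ids {1, 5, 8, 9} → SUM(e.salary)=337
  5: ids {6, 7} → SUM(e.salary)=258
  6: ids {2, 3, 4} → SUM(e.salary)=316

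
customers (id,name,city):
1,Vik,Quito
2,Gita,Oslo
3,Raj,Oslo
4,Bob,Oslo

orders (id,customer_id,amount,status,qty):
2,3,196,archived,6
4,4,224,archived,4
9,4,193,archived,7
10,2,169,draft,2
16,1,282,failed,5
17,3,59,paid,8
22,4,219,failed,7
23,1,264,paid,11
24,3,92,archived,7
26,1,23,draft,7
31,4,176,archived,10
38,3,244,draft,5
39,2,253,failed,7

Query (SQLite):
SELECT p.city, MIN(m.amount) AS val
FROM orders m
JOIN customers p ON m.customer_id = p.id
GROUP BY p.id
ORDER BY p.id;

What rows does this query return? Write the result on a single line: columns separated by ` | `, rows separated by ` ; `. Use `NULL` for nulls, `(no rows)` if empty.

Join each orders row to its customers via customer_id.
Group joined rows by customers.id; compute MIN(m.amount) per group.
  1: ids {16, 23, 26} → MIN(m.amount)=23
  2: ids {10, 39} → MIN(m.amount)=169
  3: ids {2, 17, 24, 38} → MIN(m.amount)=59
  4: ids {4, 9, 22, 31} → MIN(m.amount)=176

Quito | 23 ; Oslo | 169 ; Oslo | 59 ; Oslo | 176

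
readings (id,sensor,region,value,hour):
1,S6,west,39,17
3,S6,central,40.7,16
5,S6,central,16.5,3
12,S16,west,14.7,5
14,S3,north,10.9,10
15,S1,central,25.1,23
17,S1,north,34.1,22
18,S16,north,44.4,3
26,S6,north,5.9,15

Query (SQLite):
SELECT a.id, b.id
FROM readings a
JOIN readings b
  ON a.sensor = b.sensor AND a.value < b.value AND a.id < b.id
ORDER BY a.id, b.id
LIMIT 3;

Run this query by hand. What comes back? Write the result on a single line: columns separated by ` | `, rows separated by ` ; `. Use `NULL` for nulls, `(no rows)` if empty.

1 | 3 ; 12 | 18 ; 15 | 17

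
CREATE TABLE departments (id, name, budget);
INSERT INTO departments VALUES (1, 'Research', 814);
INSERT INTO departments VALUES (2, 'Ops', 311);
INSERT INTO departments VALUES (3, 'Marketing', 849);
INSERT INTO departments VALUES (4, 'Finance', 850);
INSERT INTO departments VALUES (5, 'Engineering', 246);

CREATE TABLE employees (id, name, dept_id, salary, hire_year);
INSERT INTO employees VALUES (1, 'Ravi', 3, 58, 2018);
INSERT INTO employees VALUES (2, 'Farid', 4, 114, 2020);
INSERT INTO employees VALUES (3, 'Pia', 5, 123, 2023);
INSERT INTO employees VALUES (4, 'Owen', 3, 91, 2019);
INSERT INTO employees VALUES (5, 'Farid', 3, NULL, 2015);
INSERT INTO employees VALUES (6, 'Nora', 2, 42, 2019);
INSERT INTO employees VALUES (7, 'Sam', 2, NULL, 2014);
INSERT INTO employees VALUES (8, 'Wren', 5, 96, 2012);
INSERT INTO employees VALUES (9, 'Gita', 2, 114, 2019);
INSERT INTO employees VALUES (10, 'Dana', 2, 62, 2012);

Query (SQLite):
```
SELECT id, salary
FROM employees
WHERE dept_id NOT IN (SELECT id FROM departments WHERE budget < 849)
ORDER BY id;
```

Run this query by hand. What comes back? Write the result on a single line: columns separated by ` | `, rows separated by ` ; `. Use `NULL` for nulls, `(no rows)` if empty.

Inner query: departments.id where budget < 849.
Outer: keep employees rows whose dept_id is not in that set.
Inner query → {1, 2, 5}

1 | 58 ; 2 | 114 ; 4 | 91 ; 5 | NULL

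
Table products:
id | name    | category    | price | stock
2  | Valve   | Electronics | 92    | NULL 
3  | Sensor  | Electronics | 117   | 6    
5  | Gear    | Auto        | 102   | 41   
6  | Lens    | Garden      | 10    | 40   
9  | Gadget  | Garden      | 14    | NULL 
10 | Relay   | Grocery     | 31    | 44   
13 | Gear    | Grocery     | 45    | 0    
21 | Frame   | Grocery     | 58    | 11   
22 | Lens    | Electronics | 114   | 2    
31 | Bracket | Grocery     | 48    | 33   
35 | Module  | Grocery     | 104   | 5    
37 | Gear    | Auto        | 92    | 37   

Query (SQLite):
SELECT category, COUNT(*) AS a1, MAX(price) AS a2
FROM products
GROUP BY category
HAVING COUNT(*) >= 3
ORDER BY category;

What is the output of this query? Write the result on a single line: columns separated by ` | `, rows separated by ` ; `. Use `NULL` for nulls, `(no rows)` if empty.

Group products by category.
Per group compute: COUNT(*), MAX(price).
HAVING: drop groups with fewer than 3 rows.
  Auto: ids {5, 37} → COUNT(*)=2, MAX(price)=102
  Electronics: ids {2, 3, 22} → COUNT(*)=3, MAX(price)=117
  Garden: ids {6, 9} → COUNT(*)=2, MAX(price)=14
  Grocery: ids {10, 13, 21, 31, 35} → COUNT(*)=5, MAX(price)=104

Electronics | 3 | 117 ; Grocery | 5 | 104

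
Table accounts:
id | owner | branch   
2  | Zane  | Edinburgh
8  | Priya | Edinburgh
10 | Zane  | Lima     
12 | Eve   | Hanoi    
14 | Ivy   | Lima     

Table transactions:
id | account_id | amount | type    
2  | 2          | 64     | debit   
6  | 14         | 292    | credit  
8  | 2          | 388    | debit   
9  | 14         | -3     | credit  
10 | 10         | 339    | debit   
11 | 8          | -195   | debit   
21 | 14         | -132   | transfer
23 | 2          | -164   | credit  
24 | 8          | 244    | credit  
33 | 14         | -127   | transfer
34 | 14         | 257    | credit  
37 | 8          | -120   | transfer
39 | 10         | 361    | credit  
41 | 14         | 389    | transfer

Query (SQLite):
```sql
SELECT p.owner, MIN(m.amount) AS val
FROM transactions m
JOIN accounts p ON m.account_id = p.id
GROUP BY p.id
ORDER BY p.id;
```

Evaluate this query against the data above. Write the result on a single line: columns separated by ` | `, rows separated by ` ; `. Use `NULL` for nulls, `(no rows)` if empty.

Zane | -164 ; Priya | -195 ; Zane | 339 ; Ivy | -132

Join each transactions row to its accounts via account_id.
Group joined rows by accounts.id; compute MIN(m.amount) per group.
  2: ids {2, 8, 23} → MIN(m.amount)=-164
  8: ids {11, 24, 37} → MIN(m.amount)=-195
  10: ids {10, 39} → MIN(m.amount)=339
  14: ids {6, 9, 21, 33, 34, 41} → MIN(m.amount)=-132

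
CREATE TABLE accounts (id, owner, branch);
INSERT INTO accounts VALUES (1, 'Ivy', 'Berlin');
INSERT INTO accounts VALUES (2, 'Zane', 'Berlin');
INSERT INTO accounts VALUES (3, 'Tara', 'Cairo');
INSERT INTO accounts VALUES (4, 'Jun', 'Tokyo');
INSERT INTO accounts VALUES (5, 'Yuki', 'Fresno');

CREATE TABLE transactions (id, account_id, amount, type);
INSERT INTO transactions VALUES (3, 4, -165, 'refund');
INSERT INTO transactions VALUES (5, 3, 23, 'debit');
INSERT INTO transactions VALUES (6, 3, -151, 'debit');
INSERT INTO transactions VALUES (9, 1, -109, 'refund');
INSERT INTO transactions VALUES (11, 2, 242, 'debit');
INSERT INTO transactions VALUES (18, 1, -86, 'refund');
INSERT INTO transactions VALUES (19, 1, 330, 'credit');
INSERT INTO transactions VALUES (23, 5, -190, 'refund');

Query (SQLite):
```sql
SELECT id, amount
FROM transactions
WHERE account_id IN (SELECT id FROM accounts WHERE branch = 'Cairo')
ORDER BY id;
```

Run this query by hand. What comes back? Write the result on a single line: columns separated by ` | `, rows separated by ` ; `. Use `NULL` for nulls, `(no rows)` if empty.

5 | 23 ; 6 | -151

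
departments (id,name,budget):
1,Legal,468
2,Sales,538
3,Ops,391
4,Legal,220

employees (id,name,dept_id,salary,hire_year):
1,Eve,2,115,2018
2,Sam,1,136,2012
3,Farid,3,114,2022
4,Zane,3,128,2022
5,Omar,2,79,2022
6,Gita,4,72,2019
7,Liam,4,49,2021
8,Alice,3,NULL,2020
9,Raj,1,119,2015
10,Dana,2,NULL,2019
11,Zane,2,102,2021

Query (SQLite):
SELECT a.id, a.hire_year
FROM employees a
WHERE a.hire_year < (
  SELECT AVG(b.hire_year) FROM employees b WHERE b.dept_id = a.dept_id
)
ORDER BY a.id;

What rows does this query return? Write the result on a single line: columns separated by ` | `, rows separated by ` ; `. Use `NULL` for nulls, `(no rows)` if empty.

For each employees row a, compute AVG(hire_year) over rows sharing a.dept_id.
Keep row a if a.hire_year < that per-group AVG.
  dept_id=1: AVG(hire_year) = 2013.5
  dept_id=2: AVG(hire_year) = 2020.0
  dept_id=3: AVG(hire_year) = 2021.333333
  dept_id=4: AVG(hire_year) = 2020.0

1 | 2018 ; 2 | 2012 ; 6 | 2019 ; 8 | 2020 ; 10 | 2019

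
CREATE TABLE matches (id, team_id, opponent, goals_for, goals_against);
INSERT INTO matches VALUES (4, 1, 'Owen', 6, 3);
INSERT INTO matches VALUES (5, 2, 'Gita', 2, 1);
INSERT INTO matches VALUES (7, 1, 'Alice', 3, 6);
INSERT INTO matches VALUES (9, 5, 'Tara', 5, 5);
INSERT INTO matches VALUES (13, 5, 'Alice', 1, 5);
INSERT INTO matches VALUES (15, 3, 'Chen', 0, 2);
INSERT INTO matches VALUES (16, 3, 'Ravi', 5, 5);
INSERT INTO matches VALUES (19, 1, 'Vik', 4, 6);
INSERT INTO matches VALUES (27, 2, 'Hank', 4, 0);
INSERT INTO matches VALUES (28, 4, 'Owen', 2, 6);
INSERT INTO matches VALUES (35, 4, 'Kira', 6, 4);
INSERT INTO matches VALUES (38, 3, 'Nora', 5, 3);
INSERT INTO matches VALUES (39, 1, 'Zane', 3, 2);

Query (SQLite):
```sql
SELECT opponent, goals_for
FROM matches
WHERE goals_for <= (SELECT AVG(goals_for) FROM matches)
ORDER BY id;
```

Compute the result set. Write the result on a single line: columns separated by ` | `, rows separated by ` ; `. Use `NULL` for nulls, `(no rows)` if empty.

Gita | 2 ; Alice | 3 ; Alice | 1 ; Chen | 0 ; Owen | 2 ; Zane | 3

Scalar subquery: AVG(goals_for) over all matches rows = 3.538462 (≈; comparison uses full precision).
Keep rows where goals_for <= that value.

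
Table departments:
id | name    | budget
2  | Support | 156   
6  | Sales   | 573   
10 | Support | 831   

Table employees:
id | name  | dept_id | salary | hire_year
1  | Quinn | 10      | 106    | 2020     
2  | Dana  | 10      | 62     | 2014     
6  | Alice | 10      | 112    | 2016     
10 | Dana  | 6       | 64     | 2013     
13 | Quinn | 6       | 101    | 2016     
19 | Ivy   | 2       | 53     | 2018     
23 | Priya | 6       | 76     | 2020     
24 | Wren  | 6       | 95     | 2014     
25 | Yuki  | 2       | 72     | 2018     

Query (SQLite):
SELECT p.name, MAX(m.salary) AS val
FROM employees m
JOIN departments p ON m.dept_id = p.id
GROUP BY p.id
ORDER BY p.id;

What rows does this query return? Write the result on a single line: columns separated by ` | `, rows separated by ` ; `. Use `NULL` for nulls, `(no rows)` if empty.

Join each employees row to its departments via dept_id.
Group joined rows by departments.id; compute MAX(m.salary) per group.
  2: ids {19, 25} → MAX(m.salary)=72
  6: ids {10, 13, 23, 24} → MAX(m.salary)=101
  10: ids {1, 2, 6} → MAX(m.salary)=112

Support | 72 ; Sales | 101 ; Support | 112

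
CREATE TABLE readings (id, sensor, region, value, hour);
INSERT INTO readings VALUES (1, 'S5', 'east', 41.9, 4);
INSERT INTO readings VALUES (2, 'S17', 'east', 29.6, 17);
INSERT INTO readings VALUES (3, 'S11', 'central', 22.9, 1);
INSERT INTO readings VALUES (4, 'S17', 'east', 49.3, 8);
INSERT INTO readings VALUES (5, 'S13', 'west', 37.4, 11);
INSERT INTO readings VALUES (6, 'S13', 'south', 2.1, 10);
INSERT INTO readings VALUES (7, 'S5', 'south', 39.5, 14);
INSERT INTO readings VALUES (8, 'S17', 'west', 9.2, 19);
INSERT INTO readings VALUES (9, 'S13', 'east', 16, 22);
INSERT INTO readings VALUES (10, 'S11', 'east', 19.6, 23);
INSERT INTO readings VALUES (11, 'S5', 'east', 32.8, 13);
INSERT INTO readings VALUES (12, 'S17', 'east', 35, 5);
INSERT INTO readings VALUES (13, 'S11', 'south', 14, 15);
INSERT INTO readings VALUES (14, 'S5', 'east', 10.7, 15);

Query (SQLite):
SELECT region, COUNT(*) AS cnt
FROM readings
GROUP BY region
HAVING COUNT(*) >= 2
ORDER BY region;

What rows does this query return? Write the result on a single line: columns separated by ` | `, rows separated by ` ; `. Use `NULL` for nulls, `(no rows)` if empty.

east | 8 ; south | 3 ; west | 2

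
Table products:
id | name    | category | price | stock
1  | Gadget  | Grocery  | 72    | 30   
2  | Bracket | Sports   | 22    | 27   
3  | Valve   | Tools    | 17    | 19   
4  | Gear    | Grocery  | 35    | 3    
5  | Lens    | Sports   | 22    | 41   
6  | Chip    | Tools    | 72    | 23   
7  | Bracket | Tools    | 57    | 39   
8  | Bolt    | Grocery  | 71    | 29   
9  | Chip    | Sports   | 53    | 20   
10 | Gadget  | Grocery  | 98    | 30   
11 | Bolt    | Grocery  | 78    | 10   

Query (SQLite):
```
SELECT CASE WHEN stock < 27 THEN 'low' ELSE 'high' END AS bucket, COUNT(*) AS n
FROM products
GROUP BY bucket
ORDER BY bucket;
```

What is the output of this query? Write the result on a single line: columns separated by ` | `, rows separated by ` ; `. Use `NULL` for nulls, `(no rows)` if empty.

high | 6 ; low | 5

Bucket rows by stock < 27 → 'low' else 'high'; count each bucket.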